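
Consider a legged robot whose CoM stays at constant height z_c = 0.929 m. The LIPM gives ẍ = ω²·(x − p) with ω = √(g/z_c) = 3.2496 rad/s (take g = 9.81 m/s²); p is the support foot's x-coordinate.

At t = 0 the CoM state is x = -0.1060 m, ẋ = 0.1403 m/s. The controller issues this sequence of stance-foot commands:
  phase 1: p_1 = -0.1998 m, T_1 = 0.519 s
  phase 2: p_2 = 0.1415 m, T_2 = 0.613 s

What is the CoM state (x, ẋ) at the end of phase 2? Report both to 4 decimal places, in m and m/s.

x = 1.5793, ẋ = 4.8194

phase 1: p=-0.1998, T=0.519, ωT=1.686542, cosh=2.792967, sinh=2.607808; start (x,ẋ)=(-0.106000, 0.140300) → end (x,ẋ)=(0.174771, 1.186746)
phase 2: p=0.1415, T=0.613, ωT=1.992005, cosh=3.733318, sinh=3.596897; start (x,ẋ)=(0.174771, 1.186746) → end (x,ẋ)=(1.579289, 4.819389)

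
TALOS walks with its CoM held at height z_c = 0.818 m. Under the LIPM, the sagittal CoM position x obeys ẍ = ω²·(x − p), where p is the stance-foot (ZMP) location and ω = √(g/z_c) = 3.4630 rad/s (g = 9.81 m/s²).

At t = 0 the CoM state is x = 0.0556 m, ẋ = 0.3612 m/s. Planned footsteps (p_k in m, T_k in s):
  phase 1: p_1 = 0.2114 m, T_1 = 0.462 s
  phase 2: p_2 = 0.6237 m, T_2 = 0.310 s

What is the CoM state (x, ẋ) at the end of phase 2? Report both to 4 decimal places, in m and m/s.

phase 1: p=0.2114, T=0.462, ωT=1.599906, cosh=2.577241, sinh=2.375326; start (x,ẋ)=(0.055600, 0.361200) → end (x,ẋ)=(0.057619, -0.350673)
phase 2: p=0.6237, T=0.310, ωT=1.073530, cosh=1.633744, sinh=1.291945; start (x,ẋ)=(0.057619, -0.350673) → end (x,ẋ)=(-0.431958, -3.105560)

x = -0.4320, ẋ = -3.1056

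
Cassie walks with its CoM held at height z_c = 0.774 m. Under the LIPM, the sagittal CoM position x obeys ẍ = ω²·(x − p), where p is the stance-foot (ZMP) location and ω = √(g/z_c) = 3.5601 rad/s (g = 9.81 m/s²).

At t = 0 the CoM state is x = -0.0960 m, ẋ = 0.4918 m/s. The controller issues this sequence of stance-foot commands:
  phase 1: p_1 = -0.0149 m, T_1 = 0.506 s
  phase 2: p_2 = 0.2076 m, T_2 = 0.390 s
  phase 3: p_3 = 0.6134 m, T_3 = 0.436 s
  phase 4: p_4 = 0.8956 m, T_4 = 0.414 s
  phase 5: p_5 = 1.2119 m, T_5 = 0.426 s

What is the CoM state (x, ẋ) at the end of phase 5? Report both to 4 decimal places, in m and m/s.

x = 1.7519, ẋ = 2.2378

phase 1: p=-0.0149, T=0.506, ωT=1.801411, cosh=3.111627, sinh=2.946561; start (x,ẋ)=(-0.096000, 0.491800) → end (x,ẋ)=(0.139791, 0.679555)
phase 2: p=0.2076, T=0.390, ωT=1.388439, cosh=2.129026, sinh=1.879562; start (x,ẋ)=(0.139791, 0.679555) → end (x,ẋ)=(0.422006, 0.993054)
phase 3: p=0.6134, T=0.436, ωT=1.552204, cosh=2.466822, sinh=2.255042; start (x,ẋ)=(0.422006, 0.993054) → end (x,ẋ)=(0.770286, 0.913143)
phase 4: p=0.8956, T=0.414, ωT=1.473881, cosh=2.297592, sinh=2.068557; start (x,ẋ)=(0.770286, 0.913143) → end (x,ẋ)=(1.138252, 1.175185)
phase 5: p=1.2119, T=0.426, ωT=1.516603, cosh=2.388087, sinh=2.168631; start (x,ẋ)=(1.138252, 1.175185) → end (x,ẋ)=(1.751884, 2.237837)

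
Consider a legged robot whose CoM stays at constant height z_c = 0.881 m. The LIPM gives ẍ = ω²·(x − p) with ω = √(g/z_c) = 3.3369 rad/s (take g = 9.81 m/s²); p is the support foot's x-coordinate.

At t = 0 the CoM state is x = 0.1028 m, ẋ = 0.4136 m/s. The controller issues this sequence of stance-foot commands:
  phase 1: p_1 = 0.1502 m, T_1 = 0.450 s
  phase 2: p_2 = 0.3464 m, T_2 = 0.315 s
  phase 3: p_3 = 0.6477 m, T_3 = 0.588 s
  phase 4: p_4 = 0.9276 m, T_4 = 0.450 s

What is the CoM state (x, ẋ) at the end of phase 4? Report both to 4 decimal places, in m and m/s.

x = 2.1851, ẋ = 4.4443

phase 1: p=0.1502, T=0.450, ωT=1.501605, cosh=2.355830, sinh=2.133058; start (x,ẋ)=(0.102800, 0.413600) → end (x,ẋ)=(0.302921, 0.636988)
phase 2: p=0.3464, T=0.315, ωT=1.051124, cosh=1.605204, sinh=1.255659; start (x,ẋ)=(0.302921, 0.636988) → end (x,ẋ)=(0.516302, 0.840316)
phase 3: p=0.6477, T=0.588, ωT=1.962097, cosh=3.627397, sinh=3.486834; start (x,ẋ)=(0.516302, 0.840316) → end (x,ẋ)=(1.049140, 1.519315)
phase 4: p=0.9276, T=0.450, ωT=1.501605, cosh=2.355830, sinh=2.133058; start (x,ẋ)=(1.049140, 1.519315) → end (x,ẋ)=(2.185125, 4.444349)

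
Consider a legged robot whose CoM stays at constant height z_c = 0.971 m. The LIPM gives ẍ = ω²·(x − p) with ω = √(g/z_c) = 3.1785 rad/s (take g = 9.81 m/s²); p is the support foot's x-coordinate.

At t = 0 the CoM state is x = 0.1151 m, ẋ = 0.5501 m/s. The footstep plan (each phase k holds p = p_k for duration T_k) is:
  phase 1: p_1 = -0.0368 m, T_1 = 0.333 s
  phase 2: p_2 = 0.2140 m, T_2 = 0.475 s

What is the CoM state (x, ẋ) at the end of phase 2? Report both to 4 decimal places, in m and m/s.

x = 1.7372, ẋ = 5.0227

phase 1: p=-0.0368, T=0.333, ωT=1.058441, cosh=1.614435, sinh=1.267438; start (x,ẋ)=(0.115100, 0.550100) → end (x,ẋ)=(0.427787, 1.500038)
phase 2: p=0.2140, T=0.475, ωT=1.509788, cosh=2.373363, sinh=2.152406; start (x,ẋ)=(0.427787, 1.500038) → end (x,ẋ)=(1.737185, 5.022741)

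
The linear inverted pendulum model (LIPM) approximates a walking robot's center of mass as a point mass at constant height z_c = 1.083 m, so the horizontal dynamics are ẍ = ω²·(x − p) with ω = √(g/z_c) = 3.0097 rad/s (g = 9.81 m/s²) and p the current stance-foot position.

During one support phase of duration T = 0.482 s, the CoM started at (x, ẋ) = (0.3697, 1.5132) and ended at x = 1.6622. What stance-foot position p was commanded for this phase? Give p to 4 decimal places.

p = 0.1465

ωT = 3.0097·0.482 = 1.450675; cosh(ωT) = 2.250203, sinh(ωT) = 2.015791
x(T) = p + (x₀−p)·cosh(ωT) + (ẋ₀/ω)·sinh(ωT) ⇒ p·(1 − cosh) = x(T) − x₀·cosh − (ẋ₀/ω)·sinh
numerator   = 1.6622 − (0.3697)·2.250203 − (1.5132/3.0097)·2.015791 = -0.183188
denominator = 1 − 2.250203 = -1.250203
p = -0.183188 / -1.250203 = 0.1465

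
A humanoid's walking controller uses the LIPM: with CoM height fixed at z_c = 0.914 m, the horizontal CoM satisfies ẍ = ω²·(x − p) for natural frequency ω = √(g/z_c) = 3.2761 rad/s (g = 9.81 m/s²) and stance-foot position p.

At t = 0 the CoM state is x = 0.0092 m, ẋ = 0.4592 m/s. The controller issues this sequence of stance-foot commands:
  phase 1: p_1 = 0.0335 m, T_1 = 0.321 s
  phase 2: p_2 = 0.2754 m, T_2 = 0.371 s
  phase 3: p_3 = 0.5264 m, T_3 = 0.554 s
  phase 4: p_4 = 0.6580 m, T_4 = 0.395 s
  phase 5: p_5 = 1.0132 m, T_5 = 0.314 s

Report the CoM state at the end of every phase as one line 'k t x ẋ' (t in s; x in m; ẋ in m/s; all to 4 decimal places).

1 0.3210 0.1706 0.6374
2 0.6920 0.3823 0.6411
3 1.2460 0.6572 0.6097
4 1.6410 0.9703 1.1909
5 1.9550 1.3890 1.7071

phase 1: p=0.0335, T=0.321, ωT=1.051628, cosh=1.605838, sinh=1.256469; start (x,ẋ)=(0.009200, 0.459200) → end (x,ẋ)=(0.170593, 0.637374)
phase 2: p=0.2754, T=0.371, ωT=1.215433, cosh=1.834168, sinh=1.537586; start (x,ẋ)=(0.170593, 0.637374) → end (x,ẋ)=(0.382308, 0.641110)
phase 3: p=0.5264, T=0.554, ωT=1.814959, cosh=3.151836, sinh=2.988991; start (x,ẋ)=(0.382308, 0.641110) → end (x,ẋ)=(0.657172, 0.609695)
phase 4: p=0.6580, T=0.395, ωT=1.294060, cosh=1.960860, sinh=1.686704; start (x,ẋ)=(0.657172, 0.609695) → end (x,ẋ)=(0.970278, 1.190950)
phase 5: p=1.0132, T=0.314, ωT=1.028695, cosh=1.577443, sinh=1.219970; start (x,ẋ)=(0.970278, 1.190950) → end (x,ẋ)=(1.388985, 1.707108)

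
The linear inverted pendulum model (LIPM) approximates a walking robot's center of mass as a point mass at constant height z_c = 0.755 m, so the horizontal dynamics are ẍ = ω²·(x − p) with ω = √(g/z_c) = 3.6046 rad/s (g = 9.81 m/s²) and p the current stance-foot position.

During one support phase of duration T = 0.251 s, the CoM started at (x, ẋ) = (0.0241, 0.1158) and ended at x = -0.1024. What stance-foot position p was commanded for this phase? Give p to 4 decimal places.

ωT = 3.6046·0.251 = 0.904755; cosh(ωT) = 1.437983, sinh(ωT) = 1.033342
x(T) = p + (x₀−p)·cosh(ωT) + (ẋ₀/ω)·sinh(ωT) ⇒ p·(1 − cosh) = x(T) − x₀·cosh − (ẋ₀/ω)·sinh
numerator   = -0.1024 − (0.0241)·1.437983 − (0.1158/3.6046)·1.033342 = -0.170252
denominator = 1 − 1.437983 = -0.437983
p = -0.170252 / -0.437983 = 0.3887

p = 0.3887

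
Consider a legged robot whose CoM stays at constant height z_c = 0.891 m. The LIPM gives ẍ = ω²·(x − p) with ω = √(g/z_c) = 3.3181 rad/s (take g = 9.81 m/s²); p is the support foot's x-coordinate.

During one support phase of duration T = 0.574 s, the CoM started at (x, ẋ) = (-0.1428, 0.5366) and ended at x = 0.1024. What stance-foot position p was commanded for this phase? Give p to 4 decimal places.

ωT = 3.3181·0.574 = 1.904589; cosh(ωT) = 3.432766, sinh(ωT) = 3.283883
x(T) = p + (x₀−p)·cosh(ωT) + (ẋ₀/ω)·sinh(ωT) ⇒ p·(1 − cosh) = x(T) − x₀·cosh − (ẋ₀/ω)·sinh
numerator   = 0.1024 − (-0.1428)·3.432766 − (0.5366/3.3181)·3.283883 = 0.061533
denominator = 1 − 3.432766 = -2.432766
p = 0.061533 / -2.432766 = -0.0253

p = -0.0253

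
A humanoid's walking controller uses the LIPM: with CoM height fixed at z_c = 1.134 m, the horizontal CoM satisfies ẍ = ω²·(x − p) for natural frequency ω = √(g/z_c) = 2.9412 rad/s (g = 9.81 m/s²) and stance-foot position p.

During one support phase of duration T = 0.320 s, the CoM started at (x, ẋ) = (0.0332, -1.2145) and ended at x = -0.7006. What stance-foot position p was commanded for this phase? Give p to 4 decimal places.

ωT = 2.9412·0.320 = 0.941184; cosh(ωT) = 1.476590, sinh(ωT) = 1.086424
x(T) = p + (x₀−p)·cosh(ωT) + (ẋ₀/ω)·sinh(ωT) ⇒ p·(1 − cosh) = x(T) − x₀·cosh − (ẋ₀/ω)·sinh
numerator   = -0.7006 − (0.0332)·1.476590 − (-1.2145/2.9412)·1.086424 = -0.301009
denominator = 1 − 1.476590 = -0.476590
p = -0.301009 / -0.476590 = 0.6316

p = 0.6316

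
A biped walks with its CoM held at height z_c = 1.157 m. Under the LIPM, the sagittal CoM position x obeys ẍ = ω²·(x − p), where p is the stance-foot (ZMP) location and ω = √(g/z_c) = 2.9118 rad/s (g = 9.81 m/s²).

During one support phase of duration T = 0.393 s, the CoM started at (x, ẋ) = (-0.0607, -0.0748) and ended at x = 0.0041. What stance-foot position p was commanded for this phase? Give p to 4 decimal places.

ωT = 2.9118·0.393 = 1.144337; cosh(ωT) = 1.729397, sinh(ωT) = 1.410963
x(T) = p + (x₀−p)·cosh(ωT) + (ẋ₀/ω)·sinh(ωT) ⇒ p·(1 − cosh) = x(T) − x₀·cosh − (ẋ₀/ω)·sinh
numerator   = 0.0041 − (-0.0607)·1.729397 − (-0.0748/2.9118)·1.410963 = 0.145320
denominator = 1 − 1.729397 = -0.729397
p = 0.145320 / -0.729397 = -0.1992

p = -0.1992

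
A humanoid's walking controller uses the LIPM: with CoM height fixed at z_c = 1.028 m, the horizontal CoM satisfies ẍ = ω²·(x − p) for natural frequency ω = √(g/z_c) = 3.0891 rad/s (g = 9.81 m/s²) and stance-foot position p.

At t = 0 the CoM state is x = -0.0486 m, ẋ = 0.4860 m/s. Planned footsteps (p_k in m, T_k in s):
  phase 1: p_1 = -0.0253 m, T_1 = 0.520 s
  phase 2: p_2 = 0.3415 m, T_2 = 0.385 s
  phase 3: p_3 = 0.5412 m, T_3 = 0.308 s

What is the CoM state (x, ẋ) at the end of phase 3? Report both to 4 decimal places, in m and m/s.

phase 1: p=-0.0253, T=0.520, ωT=1.606332, cosh=2.592558, sinh=2.391936; start (x,ẋ)=(-0.048600, 0.486000) → end (x,ẋ)=(0.290610, 1.087821)
phase 2: p=0.3415, T=0.385, ωT=1.189304, cosh=1.794613, sinh=1.490180; start (x,ẋ)=(0.290610, 1.087821) → end (x,ẋ)=(0.774937, 1.717957)
phase 3: p=0.5412, T=0.308, ωT=0.951443, cosh=1.487813, sinh=1.101630; start (x,ẋ)=(0.774937, 1.717957) → end (x,ẋ)=(1.501612, 3.351418)

x = 1.5016, ẋ = 3.3514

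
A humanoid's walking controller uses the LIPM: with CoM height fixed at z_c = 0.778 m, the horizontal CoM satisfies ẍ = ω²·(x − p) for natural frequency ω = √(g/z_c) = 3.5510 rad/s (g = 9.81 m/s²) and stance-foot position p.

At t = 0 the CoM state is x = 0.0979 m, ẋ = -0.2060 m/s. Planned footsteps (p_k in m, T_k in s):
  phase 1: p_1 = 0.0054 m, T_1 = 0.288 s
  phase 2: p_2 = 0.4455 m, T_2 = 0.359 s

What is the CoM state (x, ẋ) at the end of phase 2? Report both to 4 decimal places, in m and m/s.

phase 1: p=0.0054, T=0.288, ωT=1.022688, cosh=1.570143, sinh=1.210516; start (x,ẋ)=(0.097900, -0.206000) → end (x,ẋ)=(0.080414, 0.074166)
phase 2: p=0.4455, T=0.359, ωT=1.274809, cosh=1.928751, sinh=1.649267; start (x,ẋ)=(0.080414, 0.074166) → end (x,ẋ)=(-0.224214, -1.995096)

x = -0.2242, ẋ = -1.9951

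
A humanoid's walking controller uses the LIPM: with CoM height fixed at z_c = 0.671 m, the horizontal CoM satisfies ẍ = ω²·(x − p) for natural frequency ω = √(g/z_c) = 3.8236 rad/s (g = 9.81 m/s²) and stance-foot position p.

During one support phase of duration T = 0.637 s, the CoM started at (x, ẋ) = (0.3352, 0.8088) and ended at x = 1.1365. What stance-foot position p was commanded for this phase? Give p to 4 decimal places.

ωT = 3.8236·0.637 = 2.435633; cosh(ωT) = 5.755296, sinh(ωT) = 5.667754
x(T) = p + (x₀−p)·cosh(ωT) + (ẋ₀/ω)·sinh(ωT) ⇒ p·(1 − cosh) = x(T) − x₀·cosh − (ẋ₀/ω)·sinh
numerator   = 1.1365 − (0.3352)·5.755296 − (0.8088/3.8236)·5.667754 = -1.991566
denominator = 1 − 5.755296 = -4.755296
p = -1.991566 / -4.755296 = 0.4188

p = 0.4188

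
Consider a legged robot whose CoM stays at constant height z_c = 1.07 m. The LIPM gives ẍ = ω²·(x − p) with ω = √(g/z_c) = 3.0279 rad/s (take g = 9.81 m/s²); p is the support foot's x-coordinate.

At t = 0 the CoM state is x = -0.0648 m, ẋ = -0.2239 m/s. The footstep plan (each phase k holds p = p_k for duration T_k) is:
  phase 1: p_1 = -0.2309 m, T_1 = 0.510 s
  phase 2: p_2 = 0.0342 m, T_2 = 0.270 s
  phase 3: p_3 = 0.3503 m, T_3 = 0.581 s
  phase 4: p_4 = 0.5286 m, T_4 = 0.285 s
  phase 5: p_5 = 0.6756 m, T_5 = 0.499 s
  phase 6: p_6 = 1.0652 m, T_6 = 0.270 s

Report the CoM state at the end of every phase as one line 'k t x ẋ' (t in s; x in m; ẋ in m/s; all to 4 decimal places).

phase 1: p=-0.2309, T=0.510, ωT=1.544229, cosh=2.448917, sinh=2.235441; start (x,ẋ)=(-0.064800, -0.223900) → end (x,ẋ)=(0.010564, 0.575967)
phase 2: p=0.0342, T=0.270, ωT=0.817533, cosh=1.353212, sinh=0.911693; start (x,ẋ)=(0.010564, 0.575967) → end (x,ẋ)=(0.175638, 0.714159)
phase 3: p=0.3503, T=0.581, ωT=1.759210, cosh=2.990014, sinh=2.817833; start (x,ẋ)=(0.175638, 0.714159) → end (x,ẋ)=(0.492670, 0.645106)
phase 4: p=0.5286, T=0.285, ωT=0.862951, cosh=1.396030, sinh=0.974115; start (x,ẋ)=(0.492670, 0.645106) → end (x,ẋ)=(0.685980, 0.794611)
phase 5: p=0.6756, T=0.499, ωT=1.510922, cosh=2.375807, sinh=2.155100; start (x,ẋ)=(0.685980, 0.794611) → end (x,ẋ)=(1.265822, 1.955573)
phase 6: p=1.0652, T=0.270, ωT=0.817533, cosh=1.353212, sinh=0.911693; start (x,ẋ)=(1.265822, 1.955573) → end (x,ẋ)=(1.925502, 3.200125)

1 0.5100 0.0106 0.5760
2 0.7800 0.1756 0.7142
3 1.3610 0.4927 0.6451
4 1.6460 0.6860 0.7946
5 2.1450 1.2658 1.9556
6 2.4150 1.9255 3.2001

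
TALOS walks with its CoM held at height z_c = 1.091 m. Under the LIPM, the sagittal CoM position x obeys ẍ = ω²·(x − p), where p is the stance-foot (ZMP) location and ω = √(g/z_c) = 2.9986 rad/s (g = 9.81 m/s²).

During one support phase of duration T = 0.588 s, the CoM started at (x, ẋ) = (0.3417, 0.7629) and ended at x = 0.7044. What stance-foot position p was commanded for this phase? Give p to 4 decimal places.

ωT = 2.9986·0.588 = 1.763177; cosh(ωT) = 3.001215, sinh(ωT) = 2.829716
x(T) = p + (x₀−p)·cosh(ωT) + (ẋ₀/ω)·sinh(ωT) ⇒ p·(1 − cosh) = x(T) − x₀·cosh − (ẋ₀/ω)·sinh
numerator   = 0.7044 − (0.3417)·3.001215 − (0.7629/2.9986)·2.829716 = -1.041048
denominator = 1 − 3.001215 = -2.001215
p = -1.041048 / -2.001215 = 0.5202

p = 0.5202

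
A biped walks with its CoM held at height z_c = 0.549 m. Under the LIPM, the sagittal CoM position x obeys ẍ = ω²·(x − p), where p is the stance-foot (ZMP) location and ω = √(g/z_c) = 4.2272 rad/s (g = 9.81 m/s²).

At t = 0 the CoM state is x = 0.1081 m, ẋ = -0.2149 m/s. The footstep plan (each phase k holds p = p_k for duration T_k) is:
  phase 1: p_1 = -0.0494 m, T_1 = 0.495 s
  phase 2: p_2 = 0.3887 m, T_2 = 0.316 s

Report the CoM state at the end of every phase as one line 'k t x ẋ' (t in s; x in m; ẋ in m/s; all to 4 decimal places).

phase 1: p=-0.0494, T=0.495, ωT=2.092464, cosh=4.114122, sinh=3.990739; start (x,ẋ)=(0.108100, -0.214900) → end (x,ẋ)=(0.395695, 1.772845)
phase 2: p=0.3887, T=0.316, ωT=1.335795, cosh=2.032984, sinh=1.770035; start (x,ẋ)=(0.395695, 1.772845) → end (x,ẋ)=(1.145256, 3.656507)

1 0.4950 0.3957 1.7728
2 0.8110 1.1453 3.6565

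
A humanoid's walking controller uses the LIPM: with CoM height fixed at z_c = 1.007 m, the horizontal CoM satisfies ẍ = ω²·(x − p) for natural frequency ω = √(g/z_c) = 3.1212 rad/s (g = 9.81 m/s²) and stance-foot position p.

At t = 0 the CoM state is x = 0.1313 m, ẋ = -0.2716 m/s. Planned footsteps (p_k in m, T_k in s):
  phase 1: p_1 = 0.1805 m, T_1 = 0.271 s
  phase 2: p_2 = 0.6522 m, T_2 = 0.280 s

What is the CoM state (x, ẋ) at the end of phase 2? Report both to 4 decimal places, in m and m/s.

phase 1: p=0.1805, T=0.271, ωT=0.845845, cosh=1.379570, sinh=0.950376; start (x,ẋ)=(0.131300, -0.271600) → end (x,ẋ)=(0.029926, -0.520634)
phase 2: p=0.6522, T=0.280, ωT=0.873936, cosh=1.406815, sinh=0.989509; start (x,ẋ)=(0.029926, -0.520634) → end (x,ẋ)=(-0.388281, -2.654303)

x = -0.3883, ẋ = -2.6543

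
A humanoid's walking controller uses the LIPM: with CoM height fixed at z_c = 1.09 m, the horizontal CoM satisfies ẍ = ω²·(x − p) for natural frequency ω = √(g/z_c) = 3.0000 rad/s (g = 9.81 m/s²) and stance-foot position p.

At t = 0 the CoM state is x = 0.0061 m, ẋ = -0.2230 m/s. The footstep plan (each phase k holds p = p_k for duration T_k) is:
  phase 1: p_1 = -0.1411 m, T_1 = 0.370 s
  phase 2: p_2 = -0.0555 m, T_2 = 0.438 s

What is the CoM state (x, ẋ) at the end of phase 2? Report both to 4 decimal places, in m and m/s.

x = 0.1949, ẋ = 0.7614

phase 1: p=-0.1411, T=0.370, ωT=1.110000, cosh=1.681959, sinh=1.352400; start (x,ẋ)=(0.006100, -0.223000) → end (x,ẋ)=(0.005956, 0.222143)
phase 2: p=-0.0555, T=0.438, ωT=1.314000, cosh=1.994886, sinh=1.726143; start (x,ẋ)=(0.005956, 0.222143) → end (x,ẋ)=(0.194914, 0.761395)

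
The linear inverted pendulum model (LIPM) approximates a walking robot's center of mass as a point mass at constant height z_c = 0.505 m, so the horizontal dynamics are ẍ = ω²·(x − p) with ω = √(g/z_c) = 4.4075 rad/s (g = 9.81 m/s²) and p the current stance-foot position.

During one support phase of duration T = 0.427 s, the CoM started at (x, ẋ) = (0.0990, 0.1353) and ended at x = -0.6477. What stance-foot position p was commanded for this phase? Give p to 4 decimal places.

ωT = 4.4075·0.427 = 1.882002; cosh(ωT) = 3.359463, sinh(ωT) = 3.207178
x(T) = p + (x₀−p)·cosh(ωT) + (ẋ₀/ω)·sinh(ωT) ⇒ p·(1 − cosh) = x(T) − x₀·cosh − (ẋ₀/ω)·sinh
numerator   = -0.6477 − (0.0990)·3.359463 − (0.1353/4.4075)·3.207178 = -1.078740
denominator = 1 − 3.359463 = -2.359463
p = -1.078740 / -2.359463 = 0.4572

p = 0.4572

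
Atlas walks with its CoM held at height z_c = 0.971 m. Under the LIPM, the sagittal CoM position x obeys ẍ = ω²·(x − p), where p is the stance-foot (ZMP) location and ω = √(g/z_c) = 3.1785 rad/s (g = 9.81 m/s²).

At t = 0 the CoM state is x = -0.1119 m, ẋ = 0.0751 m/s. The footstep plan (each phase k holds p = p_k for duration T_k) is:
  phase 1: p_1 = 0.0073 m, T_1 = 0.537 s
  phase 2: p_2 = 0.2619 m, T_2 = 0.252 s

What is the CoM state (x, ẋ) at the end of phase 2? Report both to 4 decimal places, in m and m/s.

x = -0.6714, ẋ = -2.5662

phase 1: p=0.0073, T=0.537, ωT=1.706855, cosh=2.846517, sinh=2.665081; start (x,ẋ)=(-0.111900, 0.075100) → end (x,ẋ)=(-0.269036, -0.795965)
phase 2: p=0.2619, T=0.252, ωT=0.800982, cosh=1.338308, sinh=0.889420; start (x,ẋ)=(-0.269036, -0.795965) → end (x,ẋ)=(-0.671385, -2.566212)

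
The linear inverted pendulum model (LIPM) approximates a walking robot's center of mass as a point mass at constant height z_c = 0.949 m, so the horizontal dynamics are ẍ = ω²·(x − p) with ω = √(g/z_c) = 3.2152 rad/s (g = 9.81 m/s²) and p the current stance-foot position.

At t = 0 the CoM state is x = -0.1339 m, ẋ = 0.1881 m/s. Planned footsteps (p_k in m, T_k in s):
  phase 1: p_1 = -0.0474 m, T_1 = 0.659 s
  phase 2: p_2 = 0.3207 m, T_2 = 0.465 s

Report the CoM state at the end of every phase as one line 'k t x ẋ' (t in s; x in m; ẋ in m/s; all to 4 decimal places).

1 0.6590 -0.1726 -0.3465
2 1.1240 -1.0628 -4.1703

phase 1: p=-0.0474, T=0.659, ωT=2.118817, cosh=4.220730, sinh=4.100556; start (x,ẋ)=(-0.133900, 0.188100) → end (x,ẋ)=(-0.172597, -0.346506)
phase 2: p=0.3207, T=0.465, ωT=1.495068, cosh=2.341937, sinh=2.117703; start (x,ẋ)=(-0.172597, -0.346506) → end (x,ẋ)=(-1.062797, -4.170274)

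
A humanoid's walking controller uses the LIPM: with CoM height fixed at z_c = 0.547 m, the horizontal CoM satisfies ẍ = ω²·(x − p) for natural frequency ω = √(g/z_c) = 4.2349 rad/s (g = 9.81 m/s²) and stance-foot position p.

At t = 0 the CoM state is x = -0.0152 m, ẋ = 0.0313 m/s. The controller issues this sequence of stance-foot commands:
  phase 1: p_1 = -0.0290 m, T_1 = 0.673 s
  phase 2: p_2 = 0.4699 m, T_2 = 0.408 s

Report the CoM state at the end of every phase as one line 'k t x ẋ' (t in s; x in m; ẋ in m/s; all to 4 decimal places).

phase 1: p=-0.0290, T=0.673, ωT=2.850088, cosh=8.673569, sinh=8.615729; start (x,ẋ)=(-0.015200, 0.031300) → end (x,ẋ)=(0.154374, 0.775000)
phase 2: p=0.4699, T=0.408, ωT=1.727839, cosh=2.903073, sinh=2.725405; start (x,ẋ)=(0.154374, 0.775000) → end (x,ẋ)=(0.052662, -1.391865)

1 0.6730 0.1544 0.7750
2 1.0810 0.0527 -1.3919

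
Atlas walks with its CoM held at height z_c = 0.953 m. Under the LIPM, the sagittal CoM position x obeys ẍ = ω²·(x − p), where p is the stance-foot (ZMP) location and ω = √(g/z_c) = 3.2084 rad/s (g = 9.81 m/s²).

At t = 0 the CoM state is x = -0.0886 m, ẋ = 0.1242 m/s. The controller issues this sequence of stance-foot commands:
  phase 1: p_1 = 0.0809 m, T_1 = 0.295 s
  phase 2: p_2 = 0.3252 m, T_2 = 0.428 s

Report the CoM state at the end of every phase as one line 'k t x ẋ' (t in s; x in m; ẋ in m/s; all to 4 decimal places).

1 0.2950 -0.1280 -0.4110
2 0.7230 -0.8634 -3.5494

phase 1: p=0.0809, T=0.295, ωT=0.946478, cosh=1.482362, sinh=1.094257; start (x,ẋ)=(-0.088600, 0.124200) → end (x,ẋ)=(-0.128001, -0.410973)
phase 2: p=0.3252, T=0.428, ωT=1.373195, cosh=2.100621, sinh=1.847324; start (x,ẋ)=(-0.128001, -0.410973) → end (x,ẋ)=(-0.863432, -3.549400)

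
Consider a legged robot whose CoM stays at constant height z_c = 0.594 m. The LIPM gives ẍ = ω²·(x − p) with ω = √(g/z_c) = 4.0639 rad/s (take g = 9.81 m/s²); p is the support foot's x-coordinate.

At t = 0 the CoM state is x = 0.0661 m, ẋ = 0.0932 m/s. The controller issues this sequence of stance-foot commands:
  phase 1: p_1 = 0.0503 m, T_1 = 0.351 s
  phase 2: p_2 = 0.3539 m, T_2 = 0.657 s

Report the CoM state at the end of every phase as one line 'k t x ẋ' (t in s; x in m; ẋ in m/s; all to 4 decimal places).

1 0.3510 0.1301 0.3312
2 1.0080 -0.6842 -4.1328

phase 1: p=0.0503, T=0.351, ωT=1.426429, cosh=2.201984, sinh=1.961819; start (x,ẋ)=(0.066100, 0.093200) → end (x,ẋ)=(0.130083, 0.331193)
phase 2: p=0.3539, T=0.657, ωT=2.669982, cosh=7.254484, sinh=7.185230; start (x,ẋ)=(0.130083, 0.331193) → end (x,ẋ)=(-0.684208, -4.132838)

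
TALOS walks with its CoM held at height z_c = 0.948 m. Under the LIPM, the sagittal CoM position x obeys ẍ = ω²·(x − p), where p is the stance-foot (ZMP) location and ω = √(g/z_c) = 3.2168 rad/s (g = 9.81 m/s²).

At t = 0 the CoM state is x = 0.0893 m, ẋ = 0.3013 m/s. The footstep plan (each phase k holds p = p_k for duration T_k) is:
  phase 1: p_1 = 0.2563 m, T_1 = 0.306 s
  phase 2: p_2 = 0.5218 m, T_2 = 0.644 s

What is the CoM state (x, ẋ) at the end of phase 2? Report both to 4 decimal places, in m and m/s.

phase 1: p=0.2563, T=0.306, ωT=0.984341, cosh=1.524866, sinh=1.151181; start (x,ẋ)=(0.089300, 0.301300) → end (x,ẋ)=(0.109472, -0.158979)
phase 2: p=0.5218, T=0.644, ωT=2.071619, cosh=4.031824, sinh=3.905842; start (x,ẋ)=(0.109472, -0.158979) → end (x,ẋ)=(-1.333665, -5.821590)

x = -1.3337, ẋ = -5.8216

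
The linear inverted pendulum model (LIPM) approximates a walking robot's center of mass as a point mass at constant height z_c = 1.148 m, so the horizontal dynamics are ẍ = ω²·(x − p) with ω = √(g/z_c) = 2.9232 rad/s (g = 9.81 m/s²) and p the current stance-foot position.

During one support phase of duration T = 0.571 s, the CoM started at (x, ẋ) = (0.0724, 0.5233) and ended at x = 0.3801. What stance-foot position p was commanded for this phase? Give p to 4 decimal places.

p = 0.1585

ωT = 2.9232·0.571 = 1.669147; cosh(ωT) = 2.748024, sinh(ωT) = 2.559616
x(T) = p + (x₀−p)·cosh(ωT) + (ẋ₀/ω)·sinh(ωT) ⇒ p·(1 − cosh) = x(T) − x₀·cosh − (ẋ₀/ω)·sinh
numerator   = 0.3801 − (0.0724)·2.748024 − (0.5233/2.9232)·2.559616 = -0.277069
denominator = 1 − 2.748024 = -1.748024
p = -0.277069 / -1.748024 = 0.1585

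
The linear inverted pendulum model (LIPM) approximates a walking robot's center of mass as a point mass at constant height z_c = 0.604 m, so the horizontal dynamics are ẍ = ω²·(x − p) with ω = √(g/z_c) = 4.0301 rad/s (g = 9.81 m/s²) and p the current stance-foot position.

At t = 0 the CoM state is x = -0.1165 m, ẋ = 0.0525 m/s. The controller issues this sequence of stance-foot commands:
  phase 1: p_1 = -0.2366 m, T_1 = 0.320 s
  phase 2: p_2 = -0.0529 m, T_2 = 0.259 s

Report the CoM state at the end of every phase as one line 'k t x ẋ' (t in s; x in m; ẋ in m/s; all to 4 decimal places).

1 0.3200 0.0199 0.9148
2 0.5790 0.3456 1.8248

phase 1: p=-0.2366, T=0.320, ωT=1.289632, cosh=1.953411, sinh=1.678039; start (x,ẋ)=(-0.116500, 0.052500) → end (x,ẋ)=(0.019864, 0.914750)
phase 2: p=-0.0529, T=0.259, ωT=1.043796, cosh=1.596046, sinh=1.243931; start (x,ẋ)=(0.019864, 0.914750) → end (x,ẋ)=(0.345582, 1.824764)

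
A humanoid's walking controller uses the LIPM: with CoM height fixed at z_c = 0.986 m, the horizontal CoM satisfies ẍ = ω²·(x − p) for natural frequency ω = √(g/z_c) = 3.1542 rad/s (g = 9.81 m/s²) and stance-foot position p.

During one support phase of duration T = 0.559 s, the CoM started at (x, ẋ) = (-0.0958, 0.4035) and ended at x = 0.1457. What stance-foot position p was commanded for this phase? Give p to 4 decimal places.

p = -0.0356

ωT = 3.1542·0.559 = 1.763198; cosh(ωT) = 3.001275, sinh(ωT) = 2.829779
x(T) = p + (x₀−p)·cosh(ωT) + (ẋ₀/ω)·sinh(ωT) ⇒ p·(1 − cosh) = x(T) − x₀·cosh − (ẋ₀/ω)·sinh
numerator   = 0.1457 − (-0.0958)·3.001275 − (0.4035/3.1542)·2.829779 = 0.071224
denominator = 1 − 3.001275 = -2.001275
p = 0.071224 / -2.001275 = -0.0356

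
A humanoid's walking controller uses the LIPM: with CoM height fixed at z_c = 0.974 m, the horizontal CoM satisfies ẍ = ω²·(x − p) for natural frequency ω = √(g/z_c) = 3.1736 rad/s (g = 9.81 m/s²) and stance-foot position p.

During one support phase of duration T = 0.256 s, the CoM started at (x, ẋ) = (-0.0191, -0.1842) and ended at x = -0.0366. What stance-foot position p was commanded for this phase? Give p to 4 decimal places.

ωT = 3.1736·0.256 = 0.812442; cosh(ωT) = 1.348588, sinh(ωT) = 0.904815
x(T) = p + (x₀−p)·cosh(ωT) + (ẋ₀/ω)·sinh(ωT) ⇒ p·(1 − cosh) = x(T) − x₀·cosh − (ẋ₀/ω)·sinh
numerator   = -0.0366 − (-0.0191)·1.348588 − (-0.1842/3.1736)·0.904815 = 0.041675
denominator = 1 − 1.348588 = -0.348588
p = 0.041675 / -0.348588 = -0.1196

p = -0.1196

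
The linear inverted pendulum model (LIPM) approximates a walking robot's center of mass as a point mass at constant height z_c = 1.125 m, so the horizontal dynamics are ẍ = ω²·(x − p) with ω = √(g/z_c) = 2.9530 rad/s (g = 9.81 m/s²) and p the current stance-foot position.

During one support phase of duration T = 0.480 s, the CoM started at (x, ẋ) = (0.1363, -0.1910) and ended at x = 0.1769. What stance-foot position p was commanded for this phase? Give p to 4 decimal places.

p = -0.0040

ωT = 2.9530·0.480 = 1.417440; cosh(ωT) = 2.184438, sinh(ωT) = 1.942105
x(T) = p + (x₀−p)·cosh(ωT) + (ẋ₀/ω)·sinh(ωT) ⇒ p·(1 − cosh) = x(T) − x₀·cosh − (ẋ₀/ω)·sinh
numerator   = 0.1769 − (0.1363)·2.184438 − (-0.1910/2.9530)·1.942105 = 0.004776
denominator = 1 − 2.184438 = -1.184438
p = 0.004776 / -1.184438 = -0.0040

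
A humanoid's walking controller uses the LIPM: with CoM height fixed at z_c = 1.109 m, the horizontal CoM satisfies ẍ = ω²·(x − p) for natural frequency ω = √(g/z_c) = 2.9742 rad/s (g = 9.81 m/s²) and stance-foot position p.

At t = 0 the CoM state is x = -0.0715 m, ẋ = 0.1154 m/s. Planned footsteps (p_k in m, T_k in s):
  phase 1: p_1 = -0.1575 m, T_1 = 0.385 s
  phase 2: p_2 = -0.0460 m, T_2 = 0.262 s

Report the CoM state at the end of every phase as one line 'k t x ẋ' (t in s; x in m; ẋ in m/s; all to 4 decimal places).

phase 1: p=-0.1575, T=0.385, ωT=1.145067, cosh=1.730427, sinh=1.412225; start (x,ẋ)=(-0.071500, 0.115400) → end (x,ẋ)=(0.046112, 0.560912)
phase 2: p=-0.0460, T=0.262, ωT=0.779240, cosh=1.319285, sinh=0.860531; start (x,ẋ)=(0.046112, 0.560912) → end (x,ẋ)=(0.237811, 0.975752)

1 0.3850 0.0461 0.5609
2 0.6470 0.2378 0.9758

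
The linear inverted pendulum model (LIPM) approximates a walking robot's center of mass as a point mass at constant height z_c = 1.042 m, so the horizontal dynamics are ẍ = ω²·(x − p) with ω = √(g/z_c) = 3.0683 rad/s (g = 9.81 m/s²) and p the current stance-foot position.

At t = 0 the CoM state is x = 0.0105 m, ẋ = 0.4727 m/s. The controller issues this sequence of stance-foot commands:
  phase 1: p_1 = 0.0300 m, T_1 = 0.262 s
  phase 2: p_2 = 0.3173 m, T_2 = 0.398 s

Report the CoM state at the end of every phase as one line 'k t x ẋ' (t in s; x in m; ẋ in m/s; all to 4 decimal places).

1 0.2620 0.1415 0.5804
2 0.6600 0.2861 0.2345

phase 1: p=0.0300, T=0.262, ωT=0.803895, cosh=1.340904, sinh=0.893322; start (x,ẋ)=(0.010500, 0.472700) → end (x,ẋ)=(0.141477, 0.580396)
phase 2: p=0.3173, T=0.398, ωT=1.221183, cosh=1.843040, sinh=1.548159; start (x,ẋ)=(0.141477, 0.580396) → end (x,ẋ)=(0.286099, 0.234495)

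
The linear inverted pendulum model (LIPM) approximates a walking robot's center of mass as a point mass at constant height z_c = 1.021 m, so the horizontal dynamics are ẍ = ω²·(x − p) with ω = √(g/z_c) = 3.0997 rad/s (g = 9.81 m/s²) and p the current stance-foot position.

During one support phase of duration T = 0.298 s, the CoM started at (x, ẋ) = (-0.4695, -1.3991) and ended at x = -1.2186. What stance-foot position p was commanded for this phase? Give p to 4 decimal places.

p = 0.1209

ωT = 3.0997·0.298 = 0.923711; cosh(ωT) = 1.457831, sinh(ωT) = 1.060788
x(T) = p + (x₀−p)·cosh(ωT) + (ẋ₀/ω)·sinh(ωT) ⇒ p·(1 − cosh) = x(T) − x₀·cosh − (ẋ₀/ω)·sinh
numerator   = -1.2186 − (-0.4695)·1.457831 − (-1.3991/3.0997)·1.060788 = -0.055345
denominator = 1 − 1.457831 = -0.457831
p = -0.055345 / -0.457831 = 0.1209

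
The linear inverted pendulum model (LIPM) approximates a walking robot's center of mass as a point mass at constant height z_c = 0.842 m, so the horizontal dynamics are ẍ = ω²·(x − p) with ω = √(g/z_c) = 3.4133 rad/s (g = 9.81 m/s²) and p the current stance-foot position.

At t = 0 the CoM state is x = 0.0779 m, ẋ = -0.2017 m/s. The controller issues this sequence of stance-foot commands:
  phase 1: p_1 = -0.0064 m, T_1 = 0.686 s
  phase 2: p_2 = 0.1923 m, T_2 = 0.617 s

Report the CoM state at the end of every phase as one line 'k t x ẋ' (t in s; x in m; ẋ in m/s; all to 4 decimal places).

phase 1: p=-0.0064, T=0.686, ωT=2.341524, cosh=5.246624, sinh=5.150443; start (x,ẋ)=(0.077900, -0.201700) → end (x,ẋ)=(0.131539, 0.423751)
phase 2: p=0.1923, T=0.617, ωT=2.106006, cosh=4.168544, sinh=4.046821; start (x,ẋ)=(0.131539, 0.423751) → end (x,ẋ)=(0.441413, 0.927123)

1 0.6860 0.1315 0.4238
2 1.3030 0.4414 0.9271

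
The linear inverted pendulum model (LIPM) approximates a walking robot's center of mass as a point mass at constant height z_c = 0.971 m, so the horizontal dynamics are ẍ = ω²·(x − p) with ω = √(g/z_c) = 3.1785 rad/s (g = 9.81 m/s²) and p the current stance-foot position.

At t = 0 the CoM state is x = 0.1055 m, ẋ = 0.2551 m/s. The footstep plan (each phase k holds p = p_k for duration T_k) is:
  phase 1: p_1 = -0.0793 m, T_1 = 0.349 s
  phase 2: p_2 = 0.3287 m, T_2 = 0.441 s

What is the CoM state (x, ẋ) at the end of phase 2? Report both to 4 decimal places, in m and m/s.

x = 1.0865, ẋ = 2.7008

phase 1: p=-0.0793, T=0.349, ωT=1.109296, cosh=1.681008, sinh=1.351217; start (x,ẋ)=(0.105500, 0.255100) → end (x,ẋ)=(0.339796, 1.222512)
phase 2: p=0.3287, T=0.441, ωT=1.401719, cosh=2.154174, sinh=1.908001; start (x,ẋ)=(0.339796, 1.222512) → end (x,ẋ)=(1.086457, 2.700797)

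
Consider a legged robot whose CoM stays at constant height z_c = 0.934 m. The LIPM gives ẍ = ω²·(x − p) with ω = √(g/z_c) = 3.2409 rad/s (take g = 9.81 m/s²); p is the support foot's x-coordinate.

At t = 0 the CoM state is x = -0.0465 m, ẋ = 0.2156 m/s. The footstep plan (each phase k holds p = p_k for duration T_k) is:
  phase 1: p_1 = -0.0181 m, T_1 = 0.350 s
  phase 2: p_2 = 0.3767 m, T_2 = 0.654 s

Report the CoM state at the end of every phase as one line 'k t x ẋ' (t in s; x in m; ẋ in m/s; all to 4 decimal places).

phase 1: p=-0.0181, T=0.350, ωT=1.134315, cosh=1.715343, sinh=1.393700; start (x,ẋ)=(-0.046500, 0.215600) → end (x,ẋ)=(0.025900, 0.241550)
phase 2: p=0.3767, T=0.654, ωT=2.119549, cosh=4.223732, sinh=4.103646; start (x,ẋ)=(0.025900, 0.241550) → end (x,ẋ)=(-0.799135, -3.645229)

1 0.3500 0.0259 0.2415
2 1.0040 -0.7991 -3.6452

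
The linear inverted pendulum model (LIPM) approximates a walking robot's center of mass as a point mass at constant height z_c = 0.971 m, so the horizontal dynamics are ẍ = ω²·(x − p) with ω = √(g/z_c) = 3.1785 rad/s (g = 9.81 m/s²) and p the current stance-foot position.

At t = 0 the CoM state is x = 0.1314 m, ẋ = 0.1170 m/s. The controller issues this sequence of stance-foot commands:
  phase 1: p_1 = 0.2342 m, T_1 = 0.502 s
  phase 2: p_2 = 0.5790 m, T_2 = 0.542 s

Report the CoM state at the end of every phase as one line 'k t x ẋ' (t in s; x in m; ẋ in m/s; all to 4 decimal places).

1 0.5020 0.0573 -0.4722
2 1.0440 -1.3309 -5.8588

phase 1: p=0.2342, T=0.502, ωT=1.595607, cosh=2.567053, sinh=2.364268; start (x,ẋ)=(0.131400, 0.117000) → end (x,ẋ)=(0.057335, -0.472179)
phase 2: p=0.5790, T=0.542, ωT=1.722747, cosh=2.889233, sinh=2.710658; start (x,ẋ)=(0.057335, -0.472179) → end (x,ẋ)=(-1.330890, -5.858808)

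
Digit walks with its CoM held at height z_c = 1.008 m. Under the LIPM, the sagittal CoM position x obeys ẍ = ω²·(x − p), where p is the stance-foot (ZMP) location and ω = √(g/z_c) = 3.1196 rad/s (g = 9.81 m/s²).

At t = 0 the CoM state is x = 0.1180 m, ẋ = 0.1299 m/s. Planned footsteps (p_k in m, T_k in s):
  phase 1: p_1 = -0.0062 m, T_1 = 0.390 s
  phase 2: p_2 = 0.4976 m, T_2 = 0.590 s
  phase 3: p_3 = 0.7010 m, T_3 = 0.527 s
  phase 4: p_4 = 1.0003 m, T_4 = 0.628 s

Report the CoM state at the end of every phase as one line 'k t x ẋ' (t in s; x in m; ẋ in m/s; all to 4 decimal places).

phase 1: p=-0.0062, T=0.390, ωT=1.216644, cosh=1.836031, sinh=1.539808; start (x,ẋ)=(0.118000, 0.129900) → end (x,ẋ)=(0.285953, 0.835106)
phase 2: p=0.4976, T=0.590, ωT=1.840564, cosh=3.229409, sinh=3.070681; start (x,ẋ)=(0.285953, 0.835106) → end (x,ẋ)=(0.636114, 0.669465)
phase 3: p=0.7010, T=0.527, ωT=1.644029, cosh=2.684591, sinh=2.491391; start (x,ẋ)=(0.636114, 0.669465) → end (x,ẋ)=(1.061460, 1.292940)
phase 4: p=1.0003, T=0.628, ωT=1.959109, cosh=3.616993, sinh=3.476009; start (x,ẋ)=(1.061460, 1.292940) → end (x,ẋ)=(2.662173, 5.339765)

1 0.3900 0.2860 0.8351
2 0.9800 0.6361 0.6695
3 1.5070 1.0615 1.2929
4 2.1350 2.6622 5.3398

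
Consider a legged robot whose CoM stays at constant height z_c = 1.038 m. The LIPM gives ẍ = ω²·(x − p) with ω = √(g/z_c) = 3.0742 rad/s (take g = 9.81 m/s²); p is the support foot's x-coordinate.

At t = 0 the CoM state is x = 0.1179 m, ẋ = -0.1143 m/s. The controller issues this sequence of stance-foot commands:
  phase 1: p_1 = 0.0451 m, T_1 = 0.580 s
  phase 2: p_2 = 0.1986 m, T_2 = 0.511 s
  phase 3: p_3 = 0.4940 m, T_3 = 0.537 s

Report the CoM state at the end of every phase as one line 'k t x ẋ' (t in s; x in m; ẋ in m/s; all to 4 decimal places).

1 0.5800 0.1603 0.2972
2 1.0910 0.3250 0.4747
3 1.6280 0.4249 -0.0217

phase 1: p=0.0451, T=0.580, ωT=1.783036, cosh=3.058007, sinh=2.889880; start (x,ẋ)=(0.117900, -0.114300) → end (x,ẋ)=(0.160276, 0.297230)
phase 2: p=0.1986, T=0.511, ωT=1.570916, cosh=2.509454, sinh=2.301600; start (x,ẋ)=(0.160276, 0.297230) → end (x,ẋ)=(0.324959, 0.474721)
phase 3: p=0.4940, T=0.537, ωT=1.650845, cosh=2.701636, sinh=2.509748; start (x,ẋ)=(0.324959, 0.474721) → end (x,ẋ)=(0.424869, -0.021711)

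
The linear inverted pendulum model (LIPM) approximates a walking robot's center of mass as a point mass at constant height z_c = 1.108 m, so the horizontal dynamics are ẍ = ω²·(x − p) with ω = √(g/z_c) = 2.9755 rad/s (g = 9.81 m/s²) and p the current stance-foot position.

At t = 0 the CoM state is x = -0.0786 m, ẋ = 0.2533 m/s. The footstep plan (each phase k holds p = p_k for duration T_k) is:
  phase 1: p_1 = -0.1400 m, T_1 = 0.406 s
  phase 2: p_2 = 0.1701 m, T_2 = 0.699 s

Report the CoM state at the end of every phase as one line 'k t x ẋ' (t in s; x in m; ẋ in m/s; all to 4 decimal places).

1 0.4060 0.1017 0.7402
2 1.1050 0.8719 2.2061

phase 1: p=-0.1400, T=0.406, ωT=1.208053, cosh=1.822870, sinh=1.524092; start (x,ẋ)=(-0.078600, 0.253300) → end (x,ẋ)=(0.101668, 0.740178)
phase 2: p=0.1701, T=0.699, ωT=2.079874, cosh=4.064205, sinh=3.939259; start (x,ẋ)=(0.101668, 0.740178) → end (x,ẋ)=(0.871898, 2.206125)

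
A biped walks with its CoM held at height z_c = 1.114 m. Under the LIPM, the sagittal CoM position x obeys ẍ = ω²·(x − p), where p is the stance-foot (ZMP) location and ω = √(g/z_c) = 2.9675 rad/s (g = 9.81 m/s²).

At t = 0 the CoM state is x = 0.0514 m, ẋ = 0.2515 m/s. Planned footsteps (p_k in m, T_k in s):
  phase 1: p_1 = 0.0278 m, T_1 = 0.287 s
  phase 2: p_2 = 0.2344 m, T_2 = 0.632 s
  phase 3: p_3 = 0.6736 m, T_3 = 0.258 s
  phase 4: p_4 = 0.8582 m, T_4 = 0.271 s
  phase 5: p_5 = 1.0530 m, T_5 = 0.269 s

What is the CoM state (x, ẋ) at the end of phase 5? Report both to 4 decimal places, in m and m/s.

x = -0.4027, ẋ = -3.8172

phase 1: p=0.0278, T=0.287, ωT=0.851672, cosh=1.385132, sinh=0.958431; start (x,ẋ)=(0.051400, 0.251500) → end (x,ẋ)=(0.141718, 0.415482)
phase 2: p=0.2344, T=0.632, ωT=1.875460, cosh=3.338552, sinh=3.185267; start (x,ẋ)=(0.141718, 0.415482) → end (x,ẋ)=(0.370947, 0.511050)
phase 3: p=0.6736, T=0.258, ωT=0.765615, cosh=1.307682, sinh=0.842634; start (x,ẋ)=(0.370947, 0.511050) → end (x,ẋ)=(0.422941, -0.088498)
phase 4: p=0.8582, T=0.271, ωT=0.804192, cosh=1.341170, sinh=0.893721; start (x,ẋ)=(0.422941, -0.088498) → end (x,ẋ)=(0.247791, -1.273049)
phase 5: p=1.0530, T=0.269, ωT=0.798257, cosh=1.335889, sinh=0.885777; start (x,ẋ)=(0.247791, -1.273049) → end (x,ẋ)=(-0.402666, -3.817179)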